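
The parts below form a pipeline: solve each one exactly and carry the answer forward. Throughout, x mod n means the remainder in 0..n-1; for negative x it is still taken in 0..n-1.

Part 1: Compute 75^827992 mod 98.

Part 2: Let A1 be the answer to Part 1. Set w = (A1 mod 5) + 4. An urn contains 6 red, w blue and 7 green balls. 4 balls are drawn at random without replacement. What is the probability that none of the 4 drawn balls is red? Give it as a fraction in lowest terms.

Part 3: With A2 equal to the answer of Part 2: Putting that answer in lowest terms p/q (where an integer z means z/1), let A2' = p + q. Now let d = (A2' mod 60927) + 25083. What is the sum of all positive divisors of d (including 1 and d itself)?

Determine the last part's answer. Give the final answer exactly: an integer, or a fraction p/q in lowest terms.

Part 1: squarings mod 98: 75^1=75, 75^2=39, 75^4=51, 75^8=53, 75^16=65, 75^32=11, 75^64=23, 75^128=39, 75^256=51, 75^512=53, 75^1024=65, 75^2048=11, 75^4096=23, 75^8192=39, 75^16384=51, 75^32768=53, 75^65536=65, 75^131072=11, 75^262144=23, 75^524288=39; 75^827992 = 75^8 * 75^16 * 75^64 * 75^512 * 75^8192 * 75^32768 * 75^262144 * 75^524288 = 51 (mod 98); answer 51
Part 2: A1 = 51; w = 5; total draws C(18,4) = 3060; favorable C(12,4) = 495; P = 11/68; answer 11/68
Part 3: A2 = 11/68; threaded value p + q = 79; d = 25162; 25162 = 2 * 23 * 547; sigma = (1 + 2) * (1 + 23) * (1 + 547) = 3 * 24 * 548 = 39456; answer 39456

39456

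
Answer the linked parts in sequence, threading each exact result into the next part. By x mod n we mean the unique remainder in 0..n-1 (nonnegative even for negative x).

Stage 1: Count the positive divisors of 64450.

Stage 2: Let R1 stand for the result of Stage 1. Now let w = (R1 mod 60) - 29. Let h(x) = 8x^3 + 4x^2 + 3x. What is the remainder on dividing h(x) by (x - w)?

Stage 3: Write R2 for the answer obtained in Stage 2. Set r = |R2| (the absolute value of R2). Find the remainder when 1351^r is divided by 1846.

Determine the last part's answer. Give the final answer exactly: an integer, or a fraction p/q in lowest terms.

Stage 1: 64450 = 2 * 5^2 * 1289; number of divisors = (1+1) * (2+1) * (1+1) = 12; answer 12
Stage 2: R1 = 12; w = -17; remainder = value at the root: 8*(-17)^3 + 4*(-17)^2 + 3*(-17)^1 = (-39304) + (1156) + (-51) = -38199; answer -38199
Stage 3: R2 = -38199; r = 38199; squarings mod 1846: 1351^1=1351, 1351^2=1353, 1351^4=1223, 1351^8=469, 1351^16=287, 1351^32=1145, 1351^64=365, 1351^128=313, 1351^256=131, 1351^512=547, 1351^1024=157, 1351^2048=651, 1351^4096=1067, 1351^8192=1353, 1351^16384=1223, 1351^32768=469; 1351^38199 = 1351^1 * 1351^2 * 1351^4 * 1351^16 * 1351^32 * 1351^256 * 1351^1024 * 1351^4096 * 1351^32768 = 1403 (mod 1846); answer 1403

1403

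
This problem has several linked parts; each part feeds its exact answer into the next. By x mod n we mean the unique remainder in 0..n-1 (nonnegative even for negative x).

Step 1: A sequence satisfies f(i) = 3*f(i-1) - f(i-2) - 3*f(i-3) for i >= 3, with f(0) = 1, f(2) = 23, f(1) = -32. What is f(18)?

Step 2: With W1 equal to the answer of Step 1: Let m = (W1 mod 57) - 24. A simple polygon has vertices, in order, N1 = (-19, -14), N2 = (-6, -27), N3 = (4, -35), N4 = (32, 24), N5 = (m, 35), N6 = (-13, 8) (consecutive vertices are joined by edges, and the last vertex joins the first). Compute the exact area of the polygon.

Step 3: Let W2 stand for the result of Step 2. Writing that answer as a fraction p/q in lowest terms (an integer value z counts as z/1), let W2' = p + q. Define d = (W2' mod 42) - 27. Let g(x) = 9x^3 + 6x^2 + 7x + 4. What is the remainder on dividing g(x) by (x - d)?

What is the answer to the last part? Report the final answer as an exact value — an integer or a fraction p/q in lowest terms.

Step 1: f(3) = 3*(23) - 1*(-32) - 3*(1) = 98; iterating: f(3)=98, f(4)=367, f(5)=934, f(6)=2141, f(7)=4388, f(8)=8221, f(9)=13852, f(10)=20171, f(11)=21998, f(12)=4267, f(13)=-69710, f(14)=-279391, f(15)=-781264, f(16)=-1855271, f(17)=-3946376, f(18)=-7640065; answer -7640065
Step 2: W1 = -7640065; m = 20; cross terms: (-19*-27 - -6*-14)=429, (-6*-35 - 4*-27)=318, (4*24 - 32*-35)=1216, (32*35 - 20*24)=640, (20*8 - -13*35)=615, (-13*-14 - -19*8)=334; twice the area = |3552| = 3552; area = 1776; answer 1776
Step 3: W2 = 1776; threaded value p + q = 1777; d = -14; remainder = value at the root: 9*(-14)^3 + 6*(-14)^2 + 7*(-14)^1 + 4 = (-24696) + (1176) + (-98) + (4) = -23614; answer -23614

-23614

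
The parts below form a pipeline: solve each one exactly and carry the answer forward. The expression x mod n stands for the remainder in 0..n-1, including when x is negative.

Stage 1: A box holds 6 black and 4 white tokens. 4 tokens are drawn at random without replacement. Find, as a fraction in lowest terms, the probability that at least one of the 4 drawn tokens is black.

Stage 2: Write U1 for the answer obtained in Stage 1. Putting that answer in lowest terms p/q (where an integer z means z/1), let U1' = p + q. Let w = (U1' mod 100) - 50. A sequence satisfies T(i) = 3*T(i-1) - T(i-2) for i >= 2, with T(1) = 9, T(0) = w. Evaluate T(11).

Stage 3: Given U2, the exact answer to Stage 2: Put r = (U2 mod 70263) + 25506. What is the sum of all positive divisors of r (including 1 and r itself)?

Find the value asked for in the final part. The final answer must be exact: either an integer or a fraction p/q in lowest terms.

Stage 1: total draws C(10,4) = 210; complement C(4,4) = 1; favorable 210 - 1 = 209; P = 209/210; answer 209/210
Stage 2: U1 = 209/210; threaded value p + q = 419; w = -31; T(2) = 3*(9) - 1*(-31) = 58; iterating: T(2)=58, T(3)=165, T(4)=437, T(5)=1146, T(6)=3001, T(7)=7857, T(8)=20570, T(9)=53853, T(10)=140989, T(11)=369114; answer 369114
Stage 3: U2 = 369114; r = 43305; 43305 = 3 * 5 * 2887; sigma = (1 + 3) * (1 + 5) * (1 + 2887) = 4 * 6 * 2888 = 69312; answer 69312

69312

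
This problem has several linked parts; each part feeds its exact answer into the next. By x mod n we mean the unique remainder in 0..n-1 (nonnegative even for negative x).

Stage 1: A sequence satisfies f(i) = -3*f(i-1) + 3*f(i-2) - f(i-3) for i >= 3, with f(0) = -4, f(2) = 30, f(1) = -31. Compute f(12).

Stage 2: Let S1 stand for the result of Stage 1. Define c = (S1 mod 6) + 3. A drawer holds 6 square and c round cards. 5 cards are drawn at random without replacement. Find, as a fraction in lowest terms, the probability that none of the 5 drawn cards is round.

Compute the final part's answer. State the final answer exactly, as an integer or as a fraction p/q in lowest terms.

Stage 1: f(3) = -3*(30) + 3*(-31) - 1*(-4) = -179; iterating: f(3)=-179, f(4)=658, f(5)=-2541, f(6)=9776, f(7)=-37609, f(8)=144696, f(9)=-556691, f(10)=2141770, f(11)=-8240079, f(12)=31702238; answer 31702238
Stage 2: S1 = 31702238; c = 5; total draws C(11,5) = 462; favorable C(6,5) = 6; P = 1/77; answer 1/77

1/77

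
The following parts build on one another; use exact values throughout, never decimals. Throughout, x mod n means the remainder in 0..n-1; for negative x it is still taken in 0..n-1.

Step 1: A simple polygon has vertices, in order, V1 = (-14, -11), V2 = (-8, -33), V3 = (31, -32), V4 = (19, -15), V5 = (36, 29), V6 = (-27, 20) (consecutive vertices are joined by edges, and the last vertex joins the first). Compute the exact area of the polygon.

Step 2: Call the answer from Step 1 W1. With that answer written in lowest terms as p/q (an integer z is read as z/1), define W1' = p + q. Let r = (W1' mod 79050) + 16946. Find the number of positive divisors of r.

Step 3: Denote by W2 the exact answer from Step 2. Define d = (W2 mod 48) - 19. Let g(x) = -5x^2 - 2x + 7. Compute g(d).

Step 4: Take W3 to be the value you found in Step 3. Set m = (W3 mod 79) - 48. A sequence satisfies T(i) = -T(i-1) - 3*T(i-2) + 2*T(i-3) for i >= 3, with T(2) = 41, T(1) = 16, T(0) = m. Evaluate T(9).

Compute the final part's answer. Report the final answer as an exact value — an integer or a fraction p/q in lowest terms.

-5399

Step 1: cross terms: (-14*-33 - -8*-11)=374, (-8*-32 - 31*-33)=1279, (31*-15 - 19*-32)=143, (19*29 - 36*-15)=1091, (36*20 - -27*29)=1503, (-27*-11 - -14*20)=577; twice the area = |4967| = 4967; area = 4967/2; answer 4967/2
Step 2: W1 = 4967/2; threaded value p + q = 4969; r = 21915; 21915 = 3^2 * 5 * 487; number of divisors = (2+1) * (1+1) * (1+1) = 12; answer 12
Step 3: W2 = 12; d = -7; -5*(-7)^2 - 2*(-7)^1 + 7 = (-245) + (14) + (7) = -224; answer -224
Step 4: W3 = -224; m = -35; T(3) = -1*(41) - 3*(16) + 2*(-35) = -159; iterating: T(3)=-159, T(4)=68, T(5)=491, T(6)=-1013, T(7)=-324, T(8)=4345, T(9)=-5399; answer -5399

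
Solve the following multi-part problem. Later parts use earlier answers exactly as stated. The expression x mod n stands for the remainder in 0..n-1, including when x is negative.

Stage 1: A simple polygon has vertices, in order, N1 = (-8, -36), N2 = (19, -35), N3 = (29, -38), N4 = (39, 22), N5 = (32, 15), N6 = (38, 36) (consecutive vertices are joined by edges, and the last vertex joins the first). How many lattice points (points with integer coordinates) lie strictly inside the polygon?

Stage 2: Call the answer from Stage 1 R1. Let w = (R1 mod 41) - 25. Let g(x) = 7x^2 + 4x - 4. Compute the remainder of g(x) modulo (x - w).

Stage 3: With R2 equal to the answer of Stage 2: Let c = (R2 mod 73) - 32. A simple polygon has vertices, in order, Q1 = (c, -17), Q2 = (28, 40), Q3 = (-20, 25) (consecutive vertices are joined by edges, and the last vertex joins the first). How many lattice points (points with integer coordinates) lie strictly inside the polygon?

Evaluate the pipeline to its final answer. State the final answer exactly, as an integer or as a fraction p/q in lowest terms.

Stage 1: cross terms: (-8*-35 - 19*-36)=964, (19*-38 - 29*-35)=293, (29*22 - 39*-38)=2120, (39*15 - 32*22)=-119, (32*36 - 38*15)=582, (38*-36 - -8*36)=-1080; twice the area = |2760| = 2760; area = 1380; boundary points = 1 + 1 + 10 + 7 + 3 + 2 = 24; strictly interior points = area - boundary/2 + 1 = 1369; answer 1369
Stage 2: R1 = 1369; w = -9; remainder = value at the root: 7*(-9)^2 + 4*(-9)^1 - 4 = (567) + (-36) + (-4) = 527; answer 527
Stage 3: R2 = 527; c = -16; cross terms: (-16*40 - 28*-17)=-164, (28*25 - -20*40)=1500, (-20*-17 - -16*25)=740; twice the area = |2076| = 2076; area = 1038; boundary points = 1 + 3 + 2 = 6; strictly interior points = area - boundary/2 + 1 = 1036; answer 1036

1036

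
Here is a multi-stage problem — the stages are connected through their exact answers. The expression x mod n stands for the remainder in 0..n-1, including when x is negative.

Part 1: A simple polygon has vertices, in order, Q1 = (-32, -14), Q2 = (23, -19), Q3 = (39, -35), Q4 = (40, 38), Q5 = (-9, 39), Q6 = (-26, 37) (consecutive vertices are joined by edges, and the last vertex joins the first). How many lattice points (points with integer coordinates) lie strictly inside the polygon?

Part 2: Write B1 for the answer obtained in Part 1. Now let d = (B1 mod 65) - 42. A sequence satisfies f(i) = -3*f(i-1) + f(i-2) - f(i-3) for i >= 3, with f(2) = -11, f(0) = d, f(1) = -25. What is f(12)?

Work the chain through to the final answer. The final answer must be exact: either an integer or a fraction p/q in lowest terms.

-1009991

Part 1: cross terms: (-32*-19 - 23*-14)=930, (23*-35 - 39*-19)=-64, (39*38 - 40*-35)=2882, (40*39 - -9*38)=1902, (-9*37 - -26*39)=681, (-26*-14 - -32*37)=1548; twice the area = |7879| = 7879; area = 7879/2; boundary points = 5 + 16 + 1 + 1 + 1 + 3 = 27; strictly interior points = area - boundary/2 + 1 = 3927; answer 3927
Part 2: B1 = 3927; d = -15; f(3) = -3*(-11) + 1*(-25) - 1*(-15) = 23; iterating: f(3)=23, f(4)=-55, f(5)=199, f(6)=-675, f(7)=2279, f(8)=-7711, f(9)=26087, f(10)=-88251, f(11)=298551, f(12)=-1009991; answer -1009991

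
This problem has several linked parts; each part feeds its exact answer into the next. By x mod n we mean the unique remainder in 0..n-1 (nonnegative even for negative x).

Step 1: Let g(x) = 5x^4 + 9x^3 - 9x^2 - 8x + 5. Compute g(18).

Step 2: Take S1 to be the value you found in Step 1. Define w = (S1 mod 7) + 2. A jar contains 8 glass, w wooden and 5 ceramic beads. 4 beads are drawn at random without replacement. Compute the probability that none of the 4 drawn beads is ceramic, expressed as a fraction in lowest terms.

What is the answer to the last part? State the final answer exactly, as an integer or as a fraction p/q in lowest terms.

91/323

Step 1: 5*(18)^4 + 9*(18)^3 - 9*(18)^2 - 8*(18)^1 + 5 = (524880) + (52488) + (-2916) + (-144) + (5) = 574313; answer 574313
Step 2: S1 = 574313; w = 7; total draws C(20,4) = 4845; favorable C(15,4) = 1365; P = 91/323; answer 91/323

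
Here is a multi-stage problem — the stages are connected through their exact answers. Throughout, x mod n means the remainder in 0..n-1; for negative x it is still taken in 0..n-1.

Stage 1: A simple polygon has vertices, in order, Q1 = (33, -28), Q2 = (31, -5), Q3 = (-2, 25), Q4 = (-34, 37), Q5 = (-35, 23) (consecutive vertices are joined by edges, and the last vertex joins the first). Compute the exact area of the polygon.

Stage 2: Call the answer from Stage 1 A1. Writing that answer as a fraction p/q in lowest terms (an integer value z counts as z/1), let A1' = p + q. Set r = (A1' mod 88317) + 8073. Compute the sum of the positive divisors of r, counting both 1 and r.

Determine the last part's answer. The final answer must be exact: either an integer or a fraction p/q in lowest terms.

9768

Stage 1: cross terms: (33*-5 - 31*-28)=703, (31*25 - -2*-5)=765, (-2*37 - -34*25)=776, (-34*23 - -35*37)=513, (-35*-28 - 33*23)=221; twice the area = |2978| = 2978; area = 1489; answer 1489
Stage 2: A1 = 1489; threaded value p + q = 1490; r = 9563; 9563 = 73 * 131; sigma = (1 + 73) * (1 + 131) = 74 * 132 = 9768; answer 9768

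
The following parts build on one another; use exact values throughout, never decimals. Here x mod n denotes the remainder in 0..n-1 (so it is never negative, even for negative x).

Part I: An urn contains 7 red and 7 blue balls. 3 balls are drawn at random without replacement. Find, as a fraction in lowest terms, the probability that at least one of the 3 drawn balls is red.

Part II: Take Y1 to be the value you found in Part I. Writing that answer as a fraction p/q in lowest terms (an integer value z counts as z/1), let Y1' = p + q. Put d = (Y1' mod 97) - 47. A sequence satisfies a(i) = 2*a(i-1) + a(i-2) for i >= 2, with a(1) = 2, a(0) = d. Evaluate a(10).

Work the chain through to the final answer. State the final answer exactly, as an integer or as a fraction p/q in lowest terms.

-39569

Part I: total draws C(14,3) = 364; complement C(7,3) = 35; favorable 364 - 35 = 329; P = 47/52; answer 47/52
Part II: Y1 = 47/52; threaded value p + q = 99; d = -45; a(2) = 2*(2) + 1*(-45) = -41; iterating: a(2)=-41, a(3)=-80, a(4)=-201, a(5)=-482, a(6)=-1165, a(7)=-2812, a(8)=-6789, a(9)=-16390, a(10)=-39569; answer -39569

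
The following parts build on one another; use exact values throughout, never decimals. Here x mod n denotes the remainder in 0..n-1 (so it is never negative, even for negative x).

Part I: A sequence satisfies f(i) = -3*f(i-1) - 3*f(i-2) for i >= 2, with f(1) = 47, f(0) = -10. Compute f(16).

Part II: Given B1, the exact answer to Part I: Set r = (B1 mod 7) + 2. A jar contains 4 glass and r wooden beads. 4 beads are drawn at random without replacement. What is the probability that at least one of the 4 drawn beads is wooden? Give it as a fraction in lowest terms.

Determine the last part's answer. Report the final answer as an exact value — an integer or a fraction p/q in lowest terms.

69/70

Part I: f(2) = -3*(47) - 3*(-10) = -111; iterating: f(2)=-111, f(3)=192, f(4)=-243, f(5)=153, f(6)=270, f(7)=-1269, f(8)=2997, f(9)=-5184, f(10)=6561, f(11)=-4131, f(12)=-7290, f(13)=34263, f(14)=-80919, f(15)=139968, f(16)=-177147; answer -177147
Part II: B1 = -177147; r = 4; total draws C(8,4) = 70; complement C(4,4) = 1; favorable 70 - 1 = 69; P = 69/70; answer 69/70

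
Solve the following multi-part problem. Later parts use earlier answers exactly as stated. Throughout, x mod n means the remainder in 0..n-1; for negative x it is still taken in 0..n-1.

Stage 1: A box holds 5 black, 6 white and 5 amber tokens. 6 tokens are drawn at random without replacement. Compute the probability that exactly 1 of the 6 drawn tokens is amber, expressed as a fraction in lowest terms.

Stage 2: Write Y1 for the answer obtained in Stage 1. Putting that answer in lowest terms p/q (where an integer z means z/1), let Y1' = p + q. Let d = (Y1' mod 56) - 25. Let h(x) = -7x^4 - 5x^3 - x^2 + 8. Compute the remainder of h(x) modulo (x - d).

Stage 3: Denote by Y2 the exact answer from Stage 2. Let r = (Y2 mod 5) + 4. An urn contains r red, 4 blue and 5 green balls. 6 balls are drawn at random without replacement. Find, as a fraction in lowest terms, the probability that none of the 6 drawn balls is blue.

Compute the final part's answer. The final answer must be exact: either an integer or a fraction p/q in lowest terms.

7/143

Stage 1: total draws C(16,6) = 8008; favorable C(5,1)*C(11,5) = 2310; P = 15/52; answer 15/52
Stage 2: Y1 = 15/52; threaded value p + q = 67; d = -14; remainder = value at the root: -7*(-14)^4 - 5*(-14)^3 - 1*(-14)^2 + 8 = (-268912) + (13720) + (-196) + (8) = -255380; answer -255380
Stage 3: Y2 = -255380; r = 4; total draws C(13,6) = 1716; favorable C(9,6) = 84; P = 7/143; answer 7/143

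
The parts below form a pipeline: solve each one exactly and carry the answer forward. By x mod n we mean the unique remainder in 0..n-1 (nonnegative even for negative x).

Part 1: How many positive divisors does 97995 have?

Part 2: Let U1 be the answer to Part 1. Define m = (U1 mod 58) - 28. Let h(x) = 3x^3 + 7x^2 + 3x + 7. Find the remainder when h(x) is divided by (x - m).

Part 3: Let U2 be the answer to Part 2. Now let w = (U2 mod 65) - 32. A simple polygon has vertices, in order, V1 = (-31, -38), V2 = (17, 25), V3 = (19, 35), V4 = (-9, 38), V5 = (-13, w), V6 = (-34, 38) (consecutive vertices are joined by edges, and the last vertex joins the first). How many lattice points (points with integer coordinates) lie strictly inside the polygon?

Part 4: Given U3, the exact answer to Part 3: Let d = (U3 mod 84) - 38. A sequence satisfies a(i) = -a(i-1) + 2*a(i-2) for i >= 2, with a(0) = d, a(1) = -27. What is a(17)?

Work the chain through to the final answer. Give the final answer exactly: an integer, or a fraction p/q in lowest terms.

-3145707

Part 1: 97995 = 3 * 5 * 47 * 139; number of divisors = (1+1) * (1+1) * (1+1) * (1+1) = 16; answer 16
Part 2: U1 = 16; m = -12; remainder = value at the root: 3*(-12)^3 + 7*(-12)^2 + 3*(-12)^1 + 7 = (-5184) + (1008) + (-36) + (7) = -4205; answer -4205
Part 3: U2 = -4205; w = -12; cross terms: (-31*25 - 17*-38)=-129, (17*35 - 19*25)=120, (19*38 - -9*35)=1037, (-9*-12 - -13*38)=602, (-13*38 - -34*-12)=-902, (-34*-38 - -31*38)=2470; twice the area = |3198| = 3198; area = 1599; boundary points = 3 + 2 + 1 + 2 + 1 + 1 = 10; strictly interior points = area - boundary/2 + 1 = 1595; answer 1595
Part 4: U3 = 1595; d = 45; a(2) = -1*(-27) + 2*(45) = 117; iterating: a(2)=117, a(3)=-171, a(4)=405, a(5)=-747, a(6)=1557, a(7)=-3051, a(8)=6165, a(9)=-12267, a(10)=24597, a(11)=-49131, a(12)=98325, a(13)=-196587, a(14)=393237, a(15)=-786411, a(16)=1572885, a(17)=-3145707; answer -3145707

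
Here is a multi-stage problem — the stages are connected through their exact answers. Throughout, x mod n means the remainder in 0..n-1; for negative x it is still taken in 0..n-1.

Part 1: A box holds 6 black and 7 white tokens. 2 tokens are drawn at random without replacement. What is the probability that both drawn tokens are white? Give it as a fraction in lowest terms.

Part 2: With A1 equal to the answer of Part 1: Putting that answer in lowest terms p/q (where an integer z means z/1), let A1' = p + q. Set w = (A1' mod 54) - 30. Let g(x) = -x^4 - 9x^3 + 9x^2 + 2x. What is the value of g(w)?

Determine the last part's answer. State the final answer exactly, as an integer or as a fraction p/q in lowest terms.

Part 1: total draws C(13,2) = 78; favorable C(7,2) = 21; P = 7/26; answer 7/26
Part 2: A1 = 7/26; threaded value p + q = 33; w = 3; -1*(3)^4 - 9*(3)^3 + 9*(3)^2 + 2*(3)^1 = (-81) + (-243) + (81) + (6) = -237; answer -237

-237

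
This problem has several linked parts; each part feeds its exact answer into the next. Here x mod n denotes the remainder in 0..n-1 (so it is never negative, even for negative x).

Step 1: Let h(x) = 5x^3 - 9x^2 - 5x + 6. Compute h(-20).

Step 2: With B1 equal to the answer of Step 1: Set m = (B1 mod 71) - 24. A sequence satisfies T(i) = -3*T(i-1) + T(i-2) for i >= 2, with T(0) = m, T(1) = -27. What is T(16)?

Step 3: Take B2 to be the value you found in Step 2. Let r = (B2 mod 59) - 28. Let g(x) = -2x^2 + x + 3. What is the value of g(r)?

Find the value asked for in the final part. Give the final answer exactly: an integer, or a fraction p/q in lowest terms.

Step 1: 5*(-20)^3 - 9*(-20)^2 - 5*(-20)^1 + 6 = (-40000) + (-3600) + (100) + (6) = -43494; answer -43494
Step 2: B1 = -43494; m = 5; T(2) = -3*(-27) + 1*(5) = 86; iterating: T(2)=86, T(3)=-285, T(4)=941, T(5)=-3108, T(6)=10265, T(7)=-33903, T(8)=111974, T(9)=-369825, T(10)=1221449, T(11)=-4034172, T(12)=13323965, T(13)=-44006067, T(14)=145342166, T(15)=-480032565, T(16)=1585439861; answer 1585439861
Step 3: B2 = 1585439861; r = -25; -2*(-25)^2 + 1*(-25)^1 + 3 = (-1250) + (-25) + (3) = -1272; answer -1272

-1272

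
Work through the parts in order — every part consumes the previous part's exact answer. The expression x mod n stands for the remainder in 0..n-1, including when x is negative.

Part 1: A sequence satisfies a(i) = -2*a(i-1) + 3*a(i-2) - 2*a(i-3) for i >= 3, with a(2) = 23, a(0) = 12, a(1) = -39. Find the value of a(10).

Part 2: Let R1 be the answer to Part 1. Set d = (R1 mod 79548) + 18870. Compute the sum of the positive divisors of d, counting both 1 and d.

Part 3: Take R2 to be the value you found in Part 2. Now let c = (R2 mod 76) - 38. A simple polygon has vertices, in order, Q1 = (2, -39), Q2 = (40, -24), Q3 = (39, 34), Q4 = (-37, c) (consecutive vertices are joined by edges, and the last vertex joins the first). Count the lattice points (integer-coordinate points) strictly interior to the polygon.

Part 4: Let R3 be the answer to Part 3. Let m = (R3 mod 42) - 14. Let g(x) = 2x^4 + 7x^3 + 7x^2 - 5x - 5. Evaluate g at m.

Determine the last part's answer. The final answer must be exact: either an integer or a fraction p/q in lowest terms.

Part 1: a(3) = -2*(23) + 3*(-39) - 2*(12) = -187; iterating: a(3)=-187, a(4)=521, a(5)=-1649, a(6)=5235, a(7)=-16459, a(8)=51921, a(9)=-163689, a(10)=516059; answer 516059
Part 2: R1 = 516059; d = 57641; 57641 is prime, so its only divisors are 1 and 57641; sigma = 1 + 57641 = 57642; answer 57642
Part 3: R2 = 57642; c = -4; cross terms: (2*-24 - 40*-39)=1512, (40*34 - 39*-24)=2296, (39*-4 - -37*34)=1102, (-37*-39 - 2*-4)=1451; twice the area = |6361| = 6361; area = 6361/2; boundary points = 1 + 1 + 38 + 1 = 41; strictly interior points = area - boundary/2 + 1 = 3161; answer 3161
Part 4: R3 = 3161; m = -3; 2*(-3)^4 + 7*(-3)^3 + 7*(-3)^2 - 5*(-3)^1 - 5 = (162) + (-189) + (63) + (15) + (-5) = 46; answer 46

46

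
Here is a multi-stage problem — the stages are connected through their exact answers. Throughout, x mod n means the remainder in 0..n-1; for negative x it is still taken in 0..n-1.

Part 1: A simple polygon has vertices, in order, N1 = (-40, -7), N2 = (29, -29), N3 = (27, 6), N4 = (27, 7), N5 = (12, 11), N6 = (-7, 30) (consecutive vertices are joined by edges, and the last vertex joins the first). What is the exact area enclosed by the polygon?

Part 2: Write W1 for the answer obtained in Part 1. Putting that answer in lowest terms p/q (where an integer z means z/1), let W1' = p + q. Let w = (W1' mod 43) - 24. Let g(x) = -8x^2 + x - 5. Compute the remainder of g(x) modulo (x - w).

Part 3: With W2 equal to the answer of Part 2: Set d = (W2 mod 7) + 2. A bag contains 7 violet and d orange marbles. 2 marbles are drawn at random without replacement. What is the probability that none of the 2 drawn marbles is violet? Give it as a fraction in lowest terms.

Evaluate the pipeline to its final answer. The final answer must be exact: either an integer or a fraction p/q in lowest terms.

Part 1: cross terms: (-40*-29 - 29*-7)=1363, (29*6 - 27*-29)=957, (27*7 - 27*6)=27, (27*11 - 12*7)=213, (12*30 - -7*11)=437, (-7*-7 - -40*30)=1249; twice the area = |4246| = 4246; area = 2123; answer 2123
Part 2: W1 = 2123; threaded value p + q = 2124; w = -7; remainder = value at the root: -8*(-7)^2 + 1*(-7)^1 - 5 = (-392) + (-7) + (-5) = -404; answer -404
Part 3: W2 = -404; d = 4; total draws C(11,2) = 55; favorable C(4,2) = 6; P = 6/55; answer 6/55

6/55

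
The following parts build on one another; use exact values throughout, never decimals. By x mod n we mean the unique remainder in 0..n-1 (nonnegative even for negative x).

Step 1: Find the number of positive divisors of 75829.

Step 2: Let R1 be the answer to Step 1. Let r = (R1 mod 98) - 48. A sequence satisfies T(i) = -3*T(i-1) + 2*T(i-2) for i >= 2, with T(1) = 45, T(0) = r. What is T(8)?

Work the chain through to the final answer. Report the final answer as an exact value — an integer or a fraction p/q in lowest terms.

-423595

Step 1: 75829 = 13 * 19 * 307; number of divisors = (1+1) * (1+1) * (1+1) = 8; answer 8
Step 2: R1 = 8; r = -40; T(2) = -3*(45) + 2*(-40) = -215; iterating: T(2)=-215, T(3)=735, T(4)=-2635, T(5)=9375, T(6)=-33395, T(7)=118935, T(8)=-423595; answer -423595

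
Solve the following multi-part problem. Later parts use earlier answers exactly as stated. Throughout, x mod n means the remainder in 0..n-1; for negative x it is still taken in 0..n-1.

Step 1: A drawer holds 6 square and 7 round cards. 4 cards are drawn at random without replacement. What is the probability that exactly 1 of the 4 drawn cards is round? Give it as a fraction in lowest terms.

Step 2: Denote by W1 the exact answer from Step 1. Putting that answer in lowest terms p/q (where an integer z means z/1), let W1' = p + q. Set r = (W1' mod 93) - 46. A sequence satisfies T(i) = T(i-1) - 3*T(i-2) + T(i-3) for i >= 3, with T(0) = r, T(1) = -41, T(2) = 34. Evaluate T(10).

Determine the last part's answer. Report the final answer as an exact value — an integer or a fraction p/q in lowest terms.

-6362

Step 1: total draws C(13,4) = 715; favorable C(7,1)*C(6,3) = 140; P = 28/143; answer 28/143
Step 2: W1 = 28/143; threaded value p + q = 171; r = 32; T(3) = 1*(34) - 3*(-41) + 1*(32) = 189; iterating: T(3)=189, T(4)=46, T(5)=-487, T(6)=-436, T(7)=1071, T(8)=1892, T(9)=-1757, T(10)=-6362; answer -6362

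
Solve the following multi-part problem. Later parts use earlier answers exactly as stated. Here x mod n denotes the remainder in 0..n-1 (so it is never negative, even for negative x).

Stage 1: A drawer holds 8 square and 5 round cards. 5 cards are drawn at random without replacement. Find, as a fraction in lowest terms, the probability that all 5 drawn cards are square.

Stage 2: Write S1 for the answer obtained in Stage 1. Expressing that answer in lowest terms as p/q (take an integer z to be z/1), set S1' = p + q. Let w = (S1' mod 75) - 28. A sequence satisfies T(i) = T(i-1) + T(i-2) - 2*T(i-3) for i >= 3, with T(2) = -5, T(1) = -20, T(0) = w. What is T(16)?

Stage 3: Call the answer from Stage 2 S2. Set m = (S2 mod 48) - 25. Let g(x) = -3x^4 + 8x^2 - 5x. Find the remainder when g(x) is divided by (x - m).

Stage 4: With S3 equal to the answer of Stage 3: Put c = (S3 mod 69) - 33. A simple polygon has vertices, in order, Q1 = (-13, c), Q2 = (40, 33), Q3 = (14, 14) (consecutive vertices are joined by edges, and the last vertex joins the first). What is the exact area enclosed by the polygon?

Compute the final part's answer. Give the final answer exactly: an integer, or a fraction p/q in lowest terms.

955/2

Stage 1: total draws C(13,5) = 1287; favorable C(8,5) = 56; P = 56/1287; answer 56/1287
Stage 2: S1 = 56/1287; threaded value p + q = 1343; w = 40; T(3) = 1*(-5) + 1*(-20) - 2*(40) = -105; iterating: T(3)=-105, T(4)=-70, T(5)=-165, T(6)=-25, T(7)=-50, T(8)=255, T(9)=255, T(10)=610, T(11)=355, T(12)=455, T(13)=-410, T(14)=-665, T(15)=-1985, T(16)=-1830; answer -1830
Stage 3: S2 = -1830; m = 17; remainder = value at the root: -3*(17)^4 + 8*(17)^2 - 5*(17)^1 = (-250563) + (2312) + (-85) = -248336; answer -248336
Stage 4: S3 = -248336; c = 31; cross terms: (-13*33 - 40*31)=-1669, (40*14 - 14*33)=98, (14*31 - -13*14)=616; twice the area = |-955| = 955; area = 955/2; answer 955/2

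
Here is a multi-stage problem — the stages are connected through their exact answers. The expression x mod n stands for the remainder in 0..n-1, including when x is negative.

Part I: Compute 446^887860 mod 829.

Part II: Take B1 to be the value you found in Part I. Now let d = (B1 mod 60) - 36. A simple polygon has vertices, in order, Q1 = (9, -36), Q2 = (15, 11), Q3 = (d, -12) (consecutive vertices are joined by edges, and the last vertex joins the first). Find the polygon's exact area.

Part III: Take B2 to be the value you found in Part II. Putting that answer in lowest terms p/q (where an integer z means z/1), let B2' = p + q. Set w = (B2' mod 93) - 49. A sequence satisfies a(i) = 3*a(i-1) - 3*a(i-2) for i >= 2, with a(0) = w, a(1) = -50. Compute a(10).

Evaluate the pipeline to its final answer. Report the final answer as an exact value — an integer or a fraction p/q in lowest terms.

2916

Part I: squarings mod 829: 446^1=446, 446^2=785, 446^4=278, 446^8=187, 446^16=151, 446^32=418, 446^64=634, 446^128=720, 446^256=275, 446^512=186, 446^1024=607, 446^2048=373, 446^4096=686, 446^8192=553, 446^16384=737, 446^32768=174, 446^65536=432, 446^131072=99, 446^262144=682, 446^524288=55; 446^887860 = 446^4 * 446^16 * 446^32 * 446^1024 * 446^2048 * 446^32768 * 446^65536 * 446^262144 * 446^524288 = 391 (mod 829); answer 391
Part II: B1 = 391; d = -5; cross terms: (9*11 - 15*-36)=639, (15*-12 - -5*11)=-125, (-5*-36 - 9*-12)=288; twice the area = |802| = 802; area = 401; answer 401
Part III: B2 = 401; threaded value p + q = 402; w = -19; a(2) = 3*(-50) - 3*(-19) = -93; iterating: a(2)=-93, a(3)=-129, a(4)=-108, a(5)=63, a(6)=513, a(7)=1350, a(8)=2511, a(9)=3483, a(10)=2916; answer 2916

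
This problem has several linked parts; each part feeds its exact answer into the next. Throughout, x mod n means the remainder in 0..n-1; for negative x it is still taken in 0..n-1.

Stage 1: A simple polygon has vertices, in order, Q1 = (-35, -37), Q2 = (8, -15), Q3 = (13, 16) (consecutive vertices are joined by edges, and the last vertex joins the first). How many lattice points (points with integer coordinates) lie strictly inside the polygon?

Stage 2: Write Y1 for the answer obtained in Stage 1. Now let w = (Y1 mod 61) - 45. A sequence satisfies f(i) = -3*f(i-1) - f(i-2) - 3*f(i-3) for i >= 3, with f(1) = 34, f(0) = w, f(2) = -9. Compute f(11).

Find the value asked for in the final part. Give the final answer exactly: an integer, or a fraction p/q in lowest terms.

Stage 1: cross terms: (-35*-15 - 8*-37)=821, (8*16 - 13*-15)=323, (13*-37 - -35*16)=79; twice the area = |1223| = 1223; area = 1223/2; boundary points = 1 + 1 + 1 = 3; strictly interior points = area - boundary/2 + 1 = 611; answer 611
Stage 2: Y1 = 611; w = -44; f(3) = -3*(-9) - 1*(34) - 3*(-44) = 125; iterating: f(3)=125, f(4)=-468, f(5)=1306, f(6)=-3825, f(7)=11573, f(8)=-34812, f(9)=104338, f(10)=-312921, f(11)=938861; answer 938861

938861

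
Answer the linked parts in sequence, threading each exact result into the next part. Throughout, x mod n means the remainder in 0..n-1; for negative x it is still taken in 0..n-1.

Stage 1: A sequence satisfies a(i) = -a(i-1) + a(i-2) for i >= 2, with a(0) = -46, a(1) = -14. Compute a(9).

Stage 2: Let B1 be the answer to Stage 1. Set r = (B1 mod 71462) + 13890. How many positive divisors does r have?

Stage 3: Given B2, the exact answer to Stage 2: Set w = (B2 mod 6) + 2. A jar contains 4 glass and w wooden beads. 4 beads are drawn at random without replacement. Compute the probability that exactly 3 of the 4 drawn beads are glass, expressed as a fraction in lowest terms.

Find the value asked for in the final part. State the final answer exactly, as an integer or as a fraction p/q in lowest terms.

8/15

Stage 1: a(2) = -1*(-14) + 1*(-46) = -32; iterating: a(2)=-32, a(3)=18, a(4)=-50, a(5)=68, a(6)=-118, a(7)=186, a(8)=-304, a(9)=490; answer 490
Stage 2: B1 = 490; r = 14380; 14380 = 2^2 * 5 * 719; number of divisors = (2+1) * (1+1) * (1+1) = 12; answer 12
Stage 3: B2 = 12; w = 2; total draws C(6,4) = 15; favorable C(4,3)*C(2,1) = 8; P = 8/15; answer 8/15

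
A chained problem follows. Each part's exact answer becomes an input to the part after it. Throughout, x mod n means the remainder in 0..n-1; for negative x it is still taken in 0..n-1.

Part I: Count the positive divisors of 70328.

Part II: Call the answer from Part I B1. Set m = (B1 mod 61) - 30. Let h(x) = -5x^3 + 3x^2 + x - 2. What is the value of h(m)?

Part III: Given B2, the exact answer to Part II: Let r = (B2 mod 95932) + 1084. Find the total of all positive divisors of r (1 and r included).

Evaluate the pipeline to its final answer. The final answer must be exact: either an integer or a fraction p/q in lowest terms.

30783

Part I: 70328 = 2^3 * 59 * 149; number of divisors = (3+1) * (1+1) * (1+1) = 16; answer 16
Part II: B1 = 16; m = -14; -5*(-14)^3 + 3*(-14)^2 + 1*(-14)^1 - 2 = (13720) + (588) + (-14) + (-2) = 14292; answer 14292
Part III: B2 = 14292; r = 15376; 15376 = 2^4 * 31^2; sigma = (1 + 2 + 4 + 8 + 16) * (1 + 31 + 961) = 31 * 993 = 30783; answer 30783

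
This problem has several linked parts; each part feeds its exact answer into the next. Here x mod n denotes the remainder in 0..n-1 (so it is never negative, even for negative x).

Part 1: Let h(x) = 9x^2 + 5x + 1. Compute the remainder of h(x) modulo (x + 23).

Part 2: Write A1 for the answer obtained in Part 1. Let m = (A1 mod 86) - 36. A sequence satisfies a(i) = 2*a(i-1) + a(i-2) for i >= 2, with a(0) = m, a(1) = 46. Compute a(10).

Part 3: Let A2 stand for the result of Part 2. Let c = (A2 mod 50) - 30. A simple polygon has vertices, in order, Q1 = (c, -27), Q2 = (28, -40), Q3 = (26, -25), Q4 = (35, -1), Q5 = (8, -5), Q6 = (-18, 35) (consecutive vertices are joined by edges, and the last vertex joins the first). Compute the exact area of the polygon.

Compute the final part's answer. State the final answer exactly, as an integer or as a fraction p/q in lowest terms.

2229/2

Part 1: remainder = value at the root: 9*(-23)^2 + 5*(-23)^1 + 1 = (4761) + (-115) + (1) = 4647; answer 4647
Part 2: A1 = 4647; m = -33; a(2) = 2*(46) + 1*(-33) = 59; iterating: a(2)=59, a(3)=164, a(4)=387, a(5)=938, a(6)=2263, a(7)=5464, a(8)=13191, a(9)=31846, a(10)=76883; answer 76883
Part 3: A2 = 76883; c = 3; cross terms: (3*-40 - 28*-27)=636, (28*-25 - 26*-40)=340, (26*-1 - 35*-25)=849, (35*-5 - 8*-1)=-167, (8*35 - -18*-5)=190, (-18*-27 - 3*35)=381; twice the area = |2229| = 2229; area = 2229/2; answer 2229/2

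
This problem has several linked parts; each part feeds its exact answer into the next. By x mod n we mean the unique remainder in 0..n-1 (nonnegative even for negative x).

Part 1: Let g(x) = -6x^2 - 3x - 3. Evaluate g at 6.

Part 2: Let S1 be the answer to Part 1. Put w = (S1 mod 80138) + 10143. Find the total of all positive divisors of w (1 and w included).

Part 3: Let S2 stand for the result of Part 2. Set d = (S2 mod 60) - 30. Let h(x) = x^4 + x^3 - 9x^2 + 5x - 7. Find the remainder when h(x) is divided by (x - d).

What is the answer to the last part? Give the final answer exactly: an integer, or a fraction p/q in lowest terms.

719

Part 1: -6*(6)^2 - 3*(6)^1 - 3 = (-216) + (-18) + (-3) = -237; answer -237
Part 2: S1 = -237; w = 90044; 90044 = 2^2 * 22511; sigma = (1 + 2 + 4) * (1 + 22511) = 7 * 22512 = 157584; answer 157584
Part 3: S2 = 157584; d = -6; remainder = value at the root: 1*(-6)^4 + 1*(-6)^3 - 9*(-6)^2 + 5*(-6)^1 - 7 = (1296) + (-216) + (-324) + (-30) + (-7) = 719; answer 719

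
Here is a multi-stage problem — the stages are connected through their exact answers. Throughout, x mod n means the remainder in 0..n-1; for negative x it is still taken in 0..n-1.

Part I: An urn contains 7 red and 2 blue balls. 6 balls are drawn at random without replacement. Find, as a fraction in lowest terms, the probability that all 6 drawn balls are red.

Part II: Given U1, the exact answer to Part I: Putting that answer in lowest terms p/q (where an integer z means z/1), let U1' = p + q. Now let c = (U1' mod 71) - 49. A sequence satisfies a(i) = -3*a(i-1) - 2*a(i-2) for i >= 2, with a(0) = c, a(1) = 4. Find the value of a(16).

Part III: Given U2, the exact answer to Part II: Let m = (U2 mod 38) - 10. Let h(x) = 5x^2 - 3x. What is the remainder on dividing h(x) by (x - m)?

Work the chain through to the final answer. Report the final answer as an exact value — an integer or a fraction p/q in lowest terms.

162

Part I: total draws C(9,6) = 84; favorable C(7,6) = 7; P = 1/12; answer 1/12
Part II: U1 = 1/12; threaded value p + q = 13; c = -36; a(2) = -3*(4) - 2*(-36) = 60; iterating: a(2)=60, a(3)=-188, a(4)=444, a(5)=-956, a(6)=1980, a(7)=-4028, a(8)=8124, a(9)=-16316, a(10)=32700, a(11)=-65468, a(12)=131004, a(13)=-262076, a(14)=524220, a(15)=-1048508, a(16)=2097084; answer 2097084
Part III: U2 = 2097084; m = 6; remainder = value at the root: 5*(6)^2 - 3*(6)^1 = (180) + (-18) = 162; answer 162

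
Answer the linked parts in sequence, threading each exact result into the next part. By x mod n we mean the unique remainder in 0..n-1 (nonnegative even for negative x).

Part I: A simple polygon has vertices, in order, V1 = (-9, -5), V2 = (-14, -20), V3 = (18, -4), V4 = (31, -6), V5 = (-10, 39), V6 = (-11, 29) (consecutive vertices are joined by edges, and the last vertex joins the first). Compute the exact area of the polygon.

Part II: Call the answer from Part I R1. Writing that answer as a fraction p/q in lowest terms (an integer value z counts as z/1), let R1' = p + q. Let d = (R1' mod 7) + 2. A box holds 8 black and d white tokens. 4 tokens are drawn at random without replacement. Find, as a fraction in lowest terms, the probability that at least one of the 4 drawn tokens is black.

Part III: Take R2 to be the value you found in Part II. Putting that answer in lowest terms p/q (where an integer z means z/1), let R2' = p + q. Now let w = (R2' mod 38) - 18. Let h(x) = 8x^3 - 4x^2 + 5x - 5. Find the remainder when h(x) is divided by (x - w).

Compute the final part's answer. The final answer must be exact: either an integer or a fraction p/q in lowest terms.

Part I: cross terms: (-9*-20 - -14*-5)=110, (-14*-4 - 18*-20)=416, (18*-6 - 31*-4)=16, (31*39 - -10*-6)=1149, (-10*29 - -11*39)=139, (-11*-5 - -9*29)=316; twice the area = |2146| = 2146; area = 1073; answer 1073
Part II: R1 = 1073; threaded value p + q = 1074; d = 5; total draws C(13,4) = 715; complement C(5,4) = 5; favorable 715 - 5 = 710; P = 142/143; answer 142/143
Part III: R2 = 142/143; threaded value p + q = 285; w = 1; remainder = value at the root: 8*(1)^3 - 4*(1)^2 + 5*(1)^1 - 5 = (8) + (-4) + (5) + (-5) = 4; answer 4

4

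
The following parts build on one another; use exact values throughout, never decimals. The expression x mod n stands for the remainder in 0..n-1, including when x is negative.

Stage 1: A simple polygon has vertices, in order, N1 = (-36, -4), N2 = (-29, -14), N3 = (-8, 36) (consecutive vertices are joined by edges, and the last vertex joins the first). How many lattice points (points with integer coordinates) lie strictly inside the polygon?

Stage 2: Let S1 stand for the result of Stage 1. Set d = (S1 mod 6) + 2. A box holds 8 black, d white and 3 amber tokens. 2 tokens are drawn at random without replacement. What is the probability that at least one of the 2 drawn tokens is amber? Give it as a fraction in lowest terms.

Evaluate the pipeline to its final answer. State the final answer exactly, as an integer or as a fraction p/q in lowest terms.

Stage 1: cross terms: (-36*-14 - -29*-4)=388, (-29*36 - -8*-14)=-1156, (-8*-4 - -36*36)=1328; twice the area = |560| = 560; area = 280; boundary points = 1 + 1 + 4 = 6; strictly interior points = area - boundary/2 + 1 = 278; answer 278
Stage 2: S1 = 278; d = 4; total draws C(15,2) = 105; complement C(12,2) = 66; favorable 105 - 66 = 39; P = 13/35; answer 13/35

13/35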